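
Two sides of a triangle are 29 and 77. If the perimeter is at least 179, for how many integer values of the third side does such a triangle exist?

Triangle inequality: 48 < x < 106. Perimeter ≥ 179 gives x ≥ 179 − 29 − 77 = 73.
So 73 ≤ x < 106; integers 73 through 105: 33 values.

33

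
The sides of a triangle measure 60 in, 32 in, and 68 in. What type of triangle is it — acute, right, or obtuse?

Compare the square of the longest side to the sum of squares of the other two: 32² + 60² = 4624 = 68².

right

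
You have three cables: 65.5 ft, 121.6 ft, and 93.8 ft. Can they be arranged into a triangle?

The longest side is 121.6, and the other two sum to 159.3.
Since 159.3 > 121.6, the triangle inequality holds.

Yes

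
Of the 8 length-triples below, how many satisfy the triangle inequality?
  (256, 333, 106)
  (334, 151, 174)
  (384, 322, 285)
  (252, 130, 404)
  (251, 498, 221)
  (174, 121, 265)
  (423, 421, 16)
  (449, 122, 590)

4

(106,256,333): 106+256 > 333 → valid
(151,174,334): 151+174 ≤ 334 → not valid
(285,322,384): 285+322 > 384 → valid
(130,252,404): 130+252 ≤ 404 → not valid
(221,251,498): 221+251 ≤ 498 → not valid
(121,174,265): 121+174 > 265 → valid
(16,421,423): 16+421 > 423 → valid
(122,449,590): 122+449 ≤ 590 → not valid
4 of the 8 triples form a triangle.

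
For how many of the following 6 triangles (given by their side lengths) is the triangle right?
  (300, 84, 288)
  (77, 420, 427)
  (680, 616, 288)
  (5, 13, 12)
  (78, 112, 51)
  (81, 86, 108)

(300,84,288): 84²+288² = 90000 = 300² → right
(77,420,427): 77²+420² = 182329 = 427² → right
(680,616,288): 288²+616² = 462400 = 680² → right
(5,13,12): 5²+12² = 169 = 13² → right
(78,112,51): 51²+78² = 8685 < 12544 = 112² → obtuse
(81,86,108): 81²+86² = 13957 > 11664 = 108² → acute
4 of the 6 are right.

4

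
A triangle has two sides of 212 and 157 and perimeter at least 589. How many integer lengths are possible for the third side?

149

Triangle inequality: 55 < x < 369. Perimeter ≥ 589 gives x ≥ 589 − 212 − 157 = 220.
So 220 ≤ x < 369; integers 220 through 368: 149 values.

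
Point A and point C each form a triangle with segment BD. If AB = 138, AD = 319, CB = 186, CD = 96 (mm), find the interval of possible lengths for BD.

From triangle ABD: |138 − 319| < BD < 138 + 319, i.e. 181 < BD < 457.
From triangle CBD: 90 < BD < 282.
Both must hold, so BD lies in the intersection.

181 < BD < 282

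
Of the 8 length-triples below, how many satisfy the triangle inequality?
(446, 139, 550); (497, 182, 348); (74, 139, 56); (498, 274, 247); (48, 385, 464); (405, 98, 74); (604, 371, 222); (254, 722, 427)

3

(139,446,550): 139+446 > 550 → valid
(182,348,497): 182+348 > 497 → valid
(56,74,139): 56+74 ≤ 139 → not valid
(247,274,498): 247+274 > 498 → valid
(48,385,464): 48+385 ≤ 464 → not valid
(74,98,405): 74+98 ≤ 405 → not valid
(222,371,604): 222+371 ≤ 604 → not valid
(254,427,722): 254+427 ≤ 722 → not valid
3 of the 8 triples form a triangle.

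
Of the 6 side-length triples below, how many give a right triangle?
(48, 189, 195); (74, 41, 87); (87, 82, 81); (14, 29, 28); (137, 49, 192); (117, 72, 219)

(48,189,195): 48²+189² = 38025 = 195² → right
(74,41,87): 41²+74² = 7157 < 7569 = 87² → obtuse
(87,82,81): 81²+82² = 13285 > 7569 = 87² → acute
(14,29,28): 14²+28² = 980 > 841 = 29² → acute
(137,49,192): 49+137 ≤ 192, not a triangle
(117,72,219): 72+117 ≤ 219, not a triangle
1 of the 6 is right.

1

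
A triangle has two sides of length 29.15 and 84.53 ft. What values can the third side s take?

By the triangle inequality, s must be less than 29.15 + 84.53 = 113.68 and greater than |29.15 − 84.53| = 55.38.

55.38 < s < 113.68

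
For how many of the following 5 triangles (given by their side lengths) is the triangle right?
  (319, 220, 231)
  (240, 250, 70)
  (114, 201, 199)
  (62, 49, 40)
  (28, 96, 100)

3

(319,220,231): 220²+231² = 101761 = 319² → right
(240,250,70): 70²+240² = 62500 = 250² → right
(114,201,199): 114²+199² = 52597 > 40401 = 201² → acute
(62,49,40): 40²+49² = 4001 > 3844 = 62² → acute
(28,96,100): 28²+96² = 10000 = 100² → right
3 of the 5 are right.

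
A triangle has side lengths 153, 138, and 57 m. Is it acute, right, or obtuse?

obtuse

Compare the square of the longest side to the sum of squares of the other two: 57² + 138² = 22293 < 23409 = 153².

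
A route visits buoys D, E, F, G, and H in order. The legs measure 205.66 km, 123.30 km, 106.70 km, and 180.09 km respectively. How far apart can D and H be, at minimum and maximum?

The maximum is all hops collinear in one direction: 205.66 + 123.30 + 106.70 + 180.09 = 615.75.
The longest hop is 205.66; the others sum to 410.09. Since 205.66 ≤ 410.09, the path can fold back on itself completely, so the minimum distance is 0.

0 ≤ DH ≤ 615.75 km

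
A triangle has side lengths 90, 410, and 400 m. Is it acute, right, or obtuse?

right

Compare the square of the longest side to the sum of squares of the other two: 90² + 400² = 168100 = 410².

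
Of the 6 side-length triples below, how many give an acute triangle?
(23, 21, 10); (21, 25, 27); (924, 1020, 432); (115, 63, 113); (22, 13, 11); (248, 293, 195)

(23,21,10): 10²+21² = 541 > 529 = 23² → acute
(21,25,27): 21²+25² = 1066 > 729 = 27² → acute
(924,1020,432): 432²+924² = 1040400 = 1020² → right
(115,63,113): 63²+113² = 16738 > 13225 = 115² → acute
(22,13,11): 11²+13² = 290 < 484 = 22² → obtuse
(248,293,195): 195²+248² = 99529 > 85849 = 293² → acute
4 of the 6 are acute.

4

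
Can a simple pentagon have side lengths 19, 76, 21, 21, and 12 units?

For a pentagon, each side must be shorter than the sum of the others.
Here the longest side is 76, but the remaining 4 sides sum to only 73.

No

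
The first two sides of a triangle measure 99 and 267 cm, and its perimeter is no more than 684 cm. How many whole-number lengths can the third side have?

150

Triangle inequality: 168 < x < 366. Perimeter ≤ 684 gives x ≤ 684 − 99 − 267 = 318.
So 168 < x ≤ 318; integers 169 through 318: 150 values.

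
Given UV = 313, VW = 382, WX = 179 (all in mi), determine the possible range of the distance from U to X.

0 ≤ UX ≤ 874 mi

The maximum is all hops collinear in one direction: 313 + 382 + 179 = 874.
The longest hop is 382; the others sum to 492. Since 382 ≤ 492, the path can fold back on itself completely, so the minimum distance is 0.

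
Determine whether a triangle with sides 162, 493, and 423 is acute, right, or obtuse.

obtuse

Compare the square of the longest side to the sum of squares of the other two: 162² + 423² = 205173 < 243049 = 493².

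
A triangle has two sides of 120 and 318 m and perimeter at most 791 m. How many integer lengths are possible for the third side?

155

Triangle inequality: 198 < x < 438. Perimeter ≤ 791 gives x ≤ 791 − 120 − 318 = 353.
So 198 < x ≤ 353; integers 199 through 353: 155 values.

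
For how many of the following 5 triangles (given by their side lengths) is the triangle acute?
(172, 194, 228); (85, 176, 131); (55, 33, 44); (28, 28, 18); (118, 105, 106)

(172,194,228): 172²+194² = 67220 > 51984 = 228² → acute
(85,176,131): 85²+131² = 24386 < 30976 = 176² → obtuse
(55,33,44): 33²+44² = 3025 = 55² → right
(28,28,18): 18²+28² = 1108 > 784 = 28² → acute
(118,105,106): 105²+106² = 22261 > 13924 = 118² → acute
3 of the 5 are acute.

3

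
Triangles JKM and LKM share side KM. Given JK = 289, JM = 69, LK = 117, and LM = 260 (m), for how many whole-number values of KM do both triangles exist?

From triangle JKM: 220 < KM < 358.
From triangle LKM: 143 < KM < 377.
Intersection: 220 < KM < 358, so integers 221 through 357: 137 values.

137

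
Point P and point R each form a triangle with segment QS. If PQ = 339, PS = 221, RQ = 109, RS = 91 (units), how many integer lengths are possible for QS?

From triangle PQS: 118 < QS < 560.
From triangle RQS: 18 < QS < 200.
Intersection: 118 < QS < 200, so integers 119 through 199: 81 values.

81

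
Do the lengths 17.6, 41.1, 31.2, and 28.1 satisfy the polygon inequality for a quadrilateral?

Yes

A quadrilateral exists iff every side is shorter than the sum of the others — equivalently, the longest side is less than the sum of the rest.
Longest side 41.1 < 76.9 (sum of the remaining 3), so yes.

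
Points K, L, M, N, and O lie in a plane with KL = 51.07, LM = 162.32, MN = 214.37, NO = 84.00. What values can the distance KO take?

The maximum is all hops collinear in one direction: 51.07 + 162.32 + 214.37 + 84.00 = 511.76.
The longest hop is 214.37; the others sum to 297.39. Since 214.37 ≤ 297.39, the path can fold back on itself completely, so the minimum distance is 0.

0 ≤ KO ≤ 511.76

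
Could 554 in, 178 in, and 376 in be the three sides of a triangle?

No

The two shorter sides sum to 554, exactly equal to the longest side 554.
That gives only a degenerate (flat) triangle — the inequality must be strict.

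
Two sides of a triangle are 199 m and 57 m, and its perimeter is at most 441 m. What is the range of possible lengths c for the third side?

142 < c ≤ 185 m

Triangle inequality alone gives 142 < c < 256.
The perimeter condition gives c ≤ 441 − 199 − 57 = 185.
Intersecting the two: 142 < c ≤ 185.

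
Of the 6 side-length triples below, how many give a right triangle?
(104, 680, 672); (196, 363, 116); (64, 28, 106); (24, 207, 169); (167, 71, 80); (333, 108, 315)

2

(104,680,672): 104²+672² = 462400 = 680² → right
(196,363,116): 116+196 ≤ 363, not a triangle
(64,28,106): 28+64 ≤ 106, not a triangle
(24,207,169): 24+169 ≤ 207, not a triangle
(167,71,80): 71+80 ≤ 167, not a triangle
(333,108,315): 108²+315² = 110889 = 333² → right
2 of the 6 are right.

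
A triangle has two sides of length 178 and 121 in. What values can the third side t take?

57 < t < 299

By the triangle inequality, t must be less than 178 + 121 = 299 and greater than |178 − 121| = 57.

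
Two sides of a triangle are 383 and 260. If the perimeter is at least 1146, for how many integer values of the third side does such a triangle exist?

140

Triangle inequality: 123 < x < 643. Perimeter ≥ 1146 gives x ≥ 1146 − 383 − 260 = 503.
So 503 ≤ x < 643; integers 503 through 642: 140 values.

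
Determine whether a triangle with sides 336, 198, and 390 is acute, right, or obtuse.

Compare the square of the longest side to the sum of squares of the other two: 198² + 336² = 152100 = 390².

right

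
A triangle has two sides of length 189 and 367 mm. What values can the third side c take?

By the triangle inequality, c must be less than 189 + 367 = 556 and greater than |189 − 367| = 178.

178 < c < 556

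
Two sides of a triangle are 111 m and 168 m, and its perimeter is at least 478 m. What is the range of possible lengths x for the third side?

Triangle inequality alone gives 57 < x < 279.
The perimeter condition gives x ≥ 478 − 111 − 168 = 199.
Intersecting the two: 199 ≤ x < 279.

199 ≤ x < 279 m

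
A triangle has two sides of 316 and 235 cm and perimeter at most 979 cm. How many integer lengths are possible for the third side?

Triangle inequality: 81 < x < 551. Perimeter ≤ 979 gives x ≤ 979 − 316 − 235 = 428.
So 81 < x ≤ 428; integers 82 through 428: 347 values.

347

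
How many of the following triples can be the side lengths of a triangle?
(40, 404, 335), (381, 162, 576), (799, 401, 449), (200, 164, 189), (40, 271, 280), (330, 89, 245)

(40,335,404): 40+335 ≤ 404 → not valid
(162,381,576): 162+381 ≤ 576 → not valid
(401,449,799): 401+449 > 799 → valid
(164,189,200): 164+189 > 200 → valid
(40,271,280): 40+271 > 280 → valid
(89,245,330): 89+245 > 330 → valid
4 of the 6 triples form a triangle.

4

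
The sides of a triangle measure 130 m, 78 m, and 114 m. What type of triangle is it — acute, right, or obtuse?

Compare the square of the longest side to the sum of squares of the other two: 78² + 114² = 19080 > 16900 = 130².

acute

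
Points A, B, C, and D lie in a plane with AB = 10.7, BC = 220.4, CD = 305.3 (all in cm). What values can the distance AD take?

The maximum is all hops collinear in one direction: 10.7 + 220.4 + 305.3 = 536.4.
The longest hop is 305.3; the others sum to 231.1. Folding the others back against it leaves at least 305.3 − 231.1 = 74.2.

74.2 ≤ AD ≤ 536.4 cm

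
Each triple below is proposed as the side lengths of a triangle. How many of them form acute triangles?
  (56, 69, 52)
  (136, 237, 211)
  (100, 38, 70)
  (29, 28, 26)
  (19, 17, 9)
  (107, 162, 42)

(56,69,52): 52²+56² = 5840 > 4761 = 69² → acute
(136,237,211): 136²+211² = 63017 > 56169 = 237² → acute
(100,38,70): 38²+70² = 6344 < 10000 = 100² → obtuse
(29,28,26): 26²+28² = 1460 > 841 = 29² → acute
(19,17,9): 9²+17² = 370 > 361 = 19² → acute
(107,162,42): 42+107 ≤ 162, not a triangle
4 of the 6 are acute.

4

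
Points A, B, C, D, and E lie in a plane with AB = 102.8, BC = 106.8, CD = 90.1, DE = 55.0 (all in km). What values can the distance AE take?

0 ≤ AE ≤ 354.7 km

The maximum is all hops collinear in one direction: 102.8 + 106.8 + 90.1 + 55.0 = 354.7.
The longest hop is 106.8; the others sum to 247.9. Since 106.8 ≤ 247.9, the path can fold back on itself completely, so the minimum distance is 0.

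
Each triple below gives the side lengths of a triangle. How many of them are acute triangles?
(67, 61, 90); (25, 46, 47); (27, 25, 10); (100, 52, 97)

(67,61,90): 61²+67² = 8210 > 8100 = 90² → acute
(25,46,47): 25²+46² = 2741 > 2209 = 47² → acute
(27,25,10): 10²+25² = 725 < 729 = 27² → obtuse
(100,52,97): 52²+97² = 12113 > 10000 = 100² → acute
3 of the 4 are acute.

3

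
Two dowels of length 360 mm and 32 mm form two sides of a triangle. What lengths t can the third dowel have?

328 < t < 392

By the triangle inequality, t must be less than 360 + 32 = 392 and greater than |360 − 32| = 328.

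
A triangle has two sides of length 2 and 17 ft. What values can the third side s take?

15 < s < 19

By the triangle inequality, s must be less than 2 + 17 = 19 and greater than |2 − 17| = 15.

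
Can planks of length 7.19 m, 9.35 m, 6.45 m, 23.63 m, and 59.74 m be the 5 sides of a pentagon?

For a pentagon, each side must be shorter than the sum of the others.
Here the longest side is 59.74, but the remaining 4 sides sum to only 46.62.

No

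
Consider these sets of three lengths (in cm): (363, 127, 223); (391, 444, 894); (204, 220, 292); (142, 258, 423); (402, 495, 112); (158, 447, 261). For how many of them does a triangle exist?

(127,223,363): 127+223 ≤ 363 → not valid
(391,444,894): 391+444 ≤ 894 → not valid
(204,220,292): 204+220 > 292 → valid
(142,258,423): 142+258 ≤ 423 → not valid
(112,402,495): 112+402 > 495 → valid
(158,261,447): 158+261 ≤ 447 → not valid
2 of the 6 triples form a triangle.

2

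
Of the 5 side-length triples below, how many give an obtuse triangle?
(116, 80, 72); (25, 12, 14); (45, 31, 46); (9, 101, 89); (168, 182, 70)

(116,80,72): 72²+80² = 11584 < 13456 = 116² → obtuse
(25,12,14): 12²+14² = 340 < 625 = 25² → obtuse
(45,31,46): 31²+45² = 2986 > 2116 = 46² → acute
(9,101,89): 9+89 ≤ 101, not a triangle
(168,182,70): 70²+168² = 33124 = 182² → right
2 of the 5 are obtuse.

2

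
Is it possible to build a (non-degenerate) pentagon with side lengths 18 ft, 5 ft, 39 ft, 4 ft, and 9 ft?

No

For a pentagon, each side must be shorter than the sum of the others.
Here the longest side is 39, but the remaining 4 sides sum to only 36.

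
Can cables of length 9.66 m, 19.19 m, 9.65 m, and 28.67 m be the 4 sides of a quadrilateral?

Yes

A quadrilateral exists iff every side is shorter than the sum of the others — equivalently, the longest side is less than the sum of the rest.
Longest side 28.67 < 38.50 (sum of the remaining 3), so yes.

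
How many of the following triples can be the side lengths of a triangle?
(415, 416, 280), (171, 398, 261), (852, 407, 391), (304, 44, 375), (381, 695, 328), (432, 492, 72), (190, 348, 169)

5

(280,415,416): 280+415 > 416 → valid
(171,261,398): 171+261 > 398 → valid
(391,407,852): 391+407 ≤ 852 → not valid
(44,304,375): 44+304 ≤ 375 → not valid
(328,381,695): 328+381 > 695 → valid
(72,432,492): 72+432 > 492 → valid
(169,190,348): 169+190 > 348 → valid
5 of the 7 triples form a triangle.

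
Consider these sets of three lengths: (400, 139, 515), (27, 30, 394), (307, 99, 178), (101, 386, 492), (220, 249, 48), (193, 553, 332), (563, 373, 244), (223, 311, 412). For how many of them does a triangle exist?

4

(139,400,515): 139+400 > 515 → valid
(27,30,394): 27+30 ≤ 394 → not valid
(99,178,307): 99+178 ≤ 307 → not valid
(101,386,492): 101+386 ≤ 492 → not valid
(48,220,249): 48+220 > 249 → valid
(193,332,553): 193+332 ≤ 553 → not valid
(244,373,563): 244+373 > 563 → valid
(223,311,412): 223+311 > 412 → valid
4 of the 8 triples form a triangle.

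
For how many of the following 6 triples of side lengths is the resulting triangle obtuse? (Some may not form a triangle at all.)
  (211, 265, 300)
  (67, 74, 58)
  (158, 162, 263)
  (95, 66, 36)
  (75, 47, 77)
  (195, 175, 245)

2

(211,265,300): 211²+265² = 114746 > 90000 = 300² → acute
(67,74,58): 58²+67² = 7853 > 5476 = 74² → acute
(158,162,263): 158²+162² = 51208 < 69169 = 263² → obtuse
(95,66,36): 36²+66² = 5652 < 9025 = 95² → obtuse
(75,47,77): 47²+75² = 7834 > 5929 = 77² → acute
(195,175,245): 175²+195² = 68650 > 60025 = 245² → acute
2 of the 6 are obtuse.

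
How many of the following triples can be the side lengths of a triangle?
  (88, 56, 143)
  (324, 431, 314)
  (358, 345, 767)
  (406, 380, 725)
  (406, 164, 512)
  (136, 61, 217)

4

(56,88,143): 56+88 > 143 → valid
(314,324,431): 314+324 > 431 → valid
(345,358,767): 345+358 ≤ 767 → not valid
(380,406,725): 380+406 > 725 → valid
(164,406,512): 164+406 > 512 → valid
(61,136,217): 61+136 ≤ 217 → not valid
4 of the 6 triples form a triangle.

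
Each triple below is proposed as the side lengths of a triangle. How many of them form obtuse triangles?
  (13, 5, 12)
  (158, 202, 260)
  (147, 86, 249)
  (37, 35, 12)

(13,5,12): 5²+12² = 169 = 13² → right
(158,202,260): 158²+202² = 65768 < 67600 = 260² → obtuse
(147,86,249): 86+147 ≤ 249, not a triangle
(37,35,12): 12²+35² = 1369 = 37² → right
1 of the 4 is obtuse.

1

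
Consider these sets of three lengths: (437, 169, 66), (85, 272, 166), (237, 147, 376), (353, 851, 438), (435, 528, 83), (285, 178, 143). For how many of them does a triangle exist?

2

(66,169,437): 66+169 ≤ 437 → not valid
(85,166,272): 85+166 ≤ 272 → not valid
(147,237,376): 147+237 > 376 → valid
(353,438,851): 353+438 ≤ 851 → not valid
(83,435,528): 83+435 ≤ 528 → not valid
(143,178,285): 143+178 > 285 → valid
2 of the 6 triples form a triangle.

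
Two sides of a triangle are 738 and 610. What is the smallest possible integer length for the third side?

The third side must be strictly greater than |738 − 610| = 128.
The smallest integer above 128 is 129.

129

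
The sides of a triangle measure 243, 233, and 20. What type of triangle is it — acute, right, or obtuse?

Compare the square of the longest side to the sum of squares of the other two: 20² + 233² = 54689 < 59049 = 243².

obtuse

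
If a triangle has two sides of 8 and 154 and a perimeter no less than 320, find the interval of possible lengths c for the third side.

158 ≤ c < 162

Triangle inequality alone gives 146 < c < 162.
The perimeter condition gives c ≥ 320 − 8 − 154 = 158.
Intersecting the two: 158 ≤ c < 162.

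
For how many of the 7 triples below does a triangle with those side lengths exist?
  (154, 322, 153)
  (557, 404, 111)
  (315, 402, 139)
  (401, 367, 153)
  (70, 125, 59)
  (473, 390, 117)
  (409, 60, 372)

5

(153,154,322): 153+154 ≤ 322 → not valid
(111,404,557): 111+404 ≤ 557 → not valid
(139,315,402): 139+315 > 402 → valid
(153,367,401): 153+367 > 401 → valid
(59,70,125): 59+70 > 125 → valid
(117,390,473): 117+390 > 473 → valid
(60,372,409): 60+372 > 409 → valid
5 of the 7 triples form a triangle.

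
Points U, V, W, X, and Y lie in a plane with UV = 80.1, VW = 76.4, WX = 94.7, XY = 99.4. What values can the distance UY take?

0 ≤ UY ≤ 350.6

The maximum is all hops collinear in one direction: 80.1 + 76.4 + 94.7 + 99.4 = 350.6.
The longest hop is 99.4; the others sum to 251.2. Since 99.4 ≤ 251.2, the path can fold back on itself completely, so the minimum distance is 0.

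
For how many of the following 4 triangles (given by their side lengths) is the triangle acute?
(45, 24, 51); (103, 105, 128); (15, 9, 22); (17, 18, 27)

(45,24,51): 24²+45² = 2601 = 51² → right
(103,105,128): 103²+105² = 21634 > 16384 = 128² → acute
(15,9,22): 9²+15² = 306 < 484 = 22² → obtuse
(17,18,27): 17²+18² = 613 < 729 = 27² → obtuse
1 of the 4 is acute.

1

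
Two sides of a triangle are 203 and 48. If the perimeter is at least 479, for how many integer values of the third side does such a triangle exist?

Triangle inequality: 155 < x < 251. Perimeter ≥ 479 gives x ≥ 479 − 203 − 48 = 228.
So 228 ≤ x < 251; integers 228 through 250: 23 values.

23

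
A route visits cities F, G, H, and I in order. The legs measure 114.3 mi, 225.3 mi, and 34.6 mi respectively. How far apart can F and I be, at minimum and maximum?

76.4 ≤ FI ≤ 374.2 mi

The maximum is all hops collinear in one direction: 114.3 + 225.3 + 34.6 = 374.2.
The longest hop is 225.3; the others sum to 148.9. Folding the others back against it leaves at least 225.3 − 148.9 = 76.4.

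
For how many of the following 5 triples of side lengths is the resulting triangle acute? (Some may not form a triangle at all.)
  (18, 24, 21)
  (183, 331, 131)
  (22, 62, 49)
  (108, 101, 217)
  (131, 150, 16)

1

(18,24,21): 18²+21² = 765 > 576 = 24² → acute
(183,331,131): 131+183 ≤ 331, not a triangle
(22,62,49): 22²+49² = 2885 < 3844 = 62² → obtuse
(108,101,217): 101+108 ≤ 217, not a triangle
(131,150,16): 16+131 ≤ 150, not a triangle
1 of the 5 is acute.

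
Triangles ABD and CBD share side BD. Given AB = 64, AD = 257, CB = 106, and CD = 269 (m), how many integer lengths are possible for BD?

From triangle ABD: 193 < BD < 321.
From triangle CBD: 163 < BD < 375.
Intersection: 193 < BD < 321, so integers 194 through 320: 127 values.

127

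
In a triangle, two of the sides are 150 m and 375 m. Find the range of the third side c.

By the triangle inequality, c must be less than 150 + 375 = 525 and greater than |150 − 375| = 225.

225 < c < 525 (m)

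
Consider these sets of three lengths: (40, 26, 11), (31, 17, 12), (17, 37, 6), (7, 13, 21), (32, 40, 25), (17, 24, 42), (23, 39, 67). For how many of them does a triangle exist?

1

(11,26,40): 11+26 ≤ 40 → not valid
(12,17,31): 12+17 ≤ 31 → not valid
(6,17,37): 6+17 ≤ 37 → not valid
(7,13,21): 7+13 ≤ 21 → not valid
(25,32,40): 25+32 > 40 → valid
(17,24,42): 17+24 ≤ 42 → not valid
(23,39,67): 23+39 ≤ 67 → not valid
1 of the 7 triples forms a triangle.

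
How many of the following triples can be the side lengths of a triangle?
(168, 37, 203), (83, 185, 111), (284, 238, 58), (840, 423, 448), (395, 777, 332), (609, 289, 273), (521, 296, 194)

4

(37,168,203): 37+168 > 203 → valid
(83,111,185): 83+111 > 185 → valid
(58,238,284): 58+238 > 284 → valid
(423,448,840): 423+448 > 840 → valid
(332,395,777): 332+395 ≤ 777 → not valid
(273,289,609): 273+289 ≤ 609 → not valid
(194,296,521): 194+296 ≤ 521 → not valid
4 of the 7 triples form a triangle.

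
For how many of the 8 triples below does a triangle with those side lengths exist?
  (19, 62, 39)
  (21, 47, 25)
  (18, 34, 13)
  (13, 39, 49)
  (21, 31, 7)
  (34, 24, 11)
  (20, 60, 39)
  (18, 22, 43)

2

(19,39,62): 19+39 ≤ 62 → not valid
(21,25,47): 21+25 ≤ 47 → not valid
(13,18,34): 13+18 ≤ 34 → not valid
(13,39,49): 13+39 > 49 → valid
(7,21,31): 7+21 ≤ 31 → not valid
(11,24,34): 11+24 > 34 → valid
(20,39,60): 20+39 ≤ 60 → not valid
(18,22,43): 18+22 ≤ 43 → not valid
2 of the 8 triples form a triangle.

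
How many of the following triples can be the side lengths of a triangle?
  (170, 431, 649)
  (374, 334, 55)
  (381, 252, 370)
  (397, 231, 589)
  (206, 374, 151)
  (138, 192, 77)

4

(170,431,649): 170+431 ≤ 649 → not valid
(55,334,374): 55+334 > 374 → valid
(252,370,381): 252+370 > 381 → valid
(231,397,589): 231+397 > 589 → valid
(151,206,374): 151+206 ≤ 374 → not valid
(77,138,192): 77+138 > 192 → valid
4 of the 6 triples form a triangle.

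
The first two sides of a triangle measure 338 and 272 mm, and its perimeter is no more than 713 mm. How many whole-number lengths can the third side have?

Triangle inequality: 66 < x < 610. Perimeter ≤ 713 gives x ≤ 713 − 338 − 272 = 103.
So 66 < x ≤ 103; integers 67 through 103: 37 values.

37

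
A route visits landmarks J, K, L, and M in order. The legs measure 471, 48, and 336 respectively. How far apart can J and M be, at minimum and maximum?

The maximum is all hops collinear in one direction: 471 + 48 + 336 = 855.
The longest hop is 471; the others sum to 384. Folding the others back against it leaves at least 471 − 384 = 87.

87 ≤ JM ≤ 855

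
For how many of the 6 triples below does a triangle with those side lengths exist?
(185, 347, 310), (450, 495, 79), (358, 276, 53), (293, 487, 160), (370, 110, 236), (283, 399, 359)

3

(185,310,347): 185+310 > 347 → valid
(79,450,495): 79+450 > 495 → valid
(53,276,358): 53+276 ≤ 358 → not valid
(160,293,487): 160+293 ≤ 487 → not valid
(110,236,370): 110+236 ≤ 370 → not valid
(283,359,399): 283+359 > 399 → valid
3 of the 6 triples form a triangle.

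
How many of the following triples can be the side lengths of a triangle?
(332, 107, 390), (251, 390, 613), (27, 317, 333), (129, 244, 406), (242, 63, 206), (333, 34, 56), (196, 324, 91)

4

(107,332,390): 107+332 > 390 → valid
(251,390,613): 251+390 > 613 → valid
(27,317,333): 27+317 > 333 → valid
(129,244,406): 129+244 ≤ 406 → not valid
(63,206,242): 63+206 > 242 → valid
(34,56,333): 34+56 ≤ 333 → not valid
(91,196,324): 91+196 ≤ 324 → not valid
4 of the 7 triples form a triangle.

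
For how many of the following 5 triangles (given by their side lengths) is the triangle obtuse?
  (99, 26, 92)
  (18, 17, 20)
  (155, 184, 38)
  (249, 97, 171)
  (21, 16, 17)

(99,26,92): 26²+92² = 9140 < 9801 = 99² → obtuse
(18,17,20): 17²+18² = 613 > 400 = 20² → acute
(155,184,38): 38²+155² = 25469 < 33856 = 184² → obtuse
(249,97,171): 97²+171² = 38650 < 62001 = 249² → obtuse
(21,16,17): 16²+17² = 545 > 441 = 21² → acute
3 of the 5 are obtuse.

3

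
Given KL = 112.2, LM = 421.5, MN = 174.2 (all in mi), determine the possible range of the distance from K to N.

135.1 ≤ KN ≤ 707.9 mi

The maximum is all hops collinear in one direction: 112.2 + 421.5 + 174.2 = 707.9.
The longest hop is 421.5; the others sum to 286.4. Folding the others back against it leaves at least 421.5 − 286.4 = 135.1.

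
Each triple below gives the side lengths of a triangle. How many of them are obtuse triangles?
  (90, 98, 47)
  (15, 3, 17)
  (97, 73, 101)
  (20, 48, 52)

1

(90,98,47): 47²+90² = 10309 > 9604 = 98² → acute
(15,3,17): 3²+15² = 234 < 289 = 17² → obtuse
(97,73,101): 73²+97² = 14738 > 10201 = 101² → acute
(20,48,52): 20²+48² = 2704 = 52² → right
1 of the 4 is obtuse.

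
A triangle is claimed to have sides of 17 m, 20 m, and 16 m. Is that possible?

Yes

The longest side is 20, and the other two sum to 33.
Since 33 > 20, the triangle inequality holds.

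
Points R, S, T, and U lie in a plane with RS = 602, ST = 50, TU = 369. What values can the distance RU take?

The maximum is all hops collinear in one direction: 602 + 50 + 369 = 1021.
The longest hop is 602; the others sum to 419. Folding the others back against it leaves at least 602 − 419 = 183.

183 ≤ RU ≤ 1021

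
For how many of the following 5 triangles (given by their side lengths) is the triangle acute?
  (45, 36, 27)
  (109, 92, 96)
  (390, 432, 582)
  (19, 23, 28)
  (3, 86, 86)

3

(45,36,27): 27²+36² = 2025 = 45² → right
(109,92,96): 92²+96² = 17680 > 11881 = 109² → acute
(390,432,582): 390²+432² = 338724 = 582² → right
(19,23,28): 19²+23² = 890 > 784 = 28² → acute
(3,86,86): 3²+86² = 7405 > 7396 = 86² → acute
3 of the 5 are acute.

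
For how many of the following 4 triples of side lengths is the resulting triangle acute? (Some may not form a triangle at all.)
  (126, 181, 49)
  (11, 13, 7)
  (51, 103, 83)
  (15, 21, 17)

2

(126,181,49): 49+126 ≤ 181, not a triangle
(11,13,7): 7²+11² = 170 > 169 = 13² → acute
(51,103,83): 51²+83² = 9490 < 10609 = 103² → obtuse
(15,21,17): 15²+17² = 514 > 441 = 21² → acute
2 of the 4 are acute.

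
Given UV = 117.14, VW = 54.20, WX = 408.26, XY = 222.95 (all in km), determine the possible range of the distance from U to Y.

13.97 ≤ UY ≤ 802.55 km

The maximum is all hops collinear in one direction: 117.14 + 54.20 + 408.26 + 222.95 = 802.55.
The longest hop is 408.26; the others sum to 394.29. Folding the others back against it leaves at least 408.26 − 394.29 = 13.97.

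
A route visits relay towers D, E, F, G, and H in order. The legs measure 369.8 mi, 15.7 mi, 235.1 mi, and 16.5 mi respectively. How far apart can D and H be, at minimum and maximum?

102.5 ≤ DH ≤ 637.1 mi

The maximum is all hops collinear in one direction: 369.8 + 15.7 + 235.1 + 16.5 = 637.1.
The longest hop is 369.8; the others sum to 267.3. Folding the others back against it leaves at least 369.8 − 267.3 = 102.5.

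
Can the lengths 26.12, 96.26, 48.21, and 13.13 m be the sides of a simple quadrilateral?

No

For a quadrilateral, each side must be shorter than the sum of the others.
Here the longest side is 96.26, but the remaining 3 sides sum to only 87.46.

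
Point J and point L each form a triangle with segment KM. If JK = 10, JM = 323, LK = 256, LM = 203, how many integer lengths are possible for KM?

19

From triangle JKM: 313 < KM < 333.
From triangle LKM: 53 < KM < 459.
Intersection: 313 < KM < 333, so integers 314 through 332: 19 values.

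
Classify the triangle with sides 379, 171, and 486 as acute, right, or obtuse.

Compare the square of the longest side to the sum of squares of the other two: 171² + 379² = 172882 < 236196 = 486².

obtuse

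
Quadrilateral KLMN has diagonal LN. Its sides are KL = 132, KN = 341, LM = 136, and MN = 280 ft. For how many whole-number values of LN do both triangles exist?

206

From triangle KLN: 209 < LN < 473.
From triangle MLN: 144 < LN < 416.
Intersection: 209 < LN < 416, so integers 210 through 415: 206 values.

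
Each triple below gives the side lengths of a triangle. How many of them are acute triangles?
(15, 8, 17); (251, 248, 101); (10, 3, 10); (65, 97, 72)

2

(15,8,17): 8²+15² = 289 = 17² → right
(251,248,101): 101²+248² = 71705 > 63001 = 251² → acute
(10,3,10): 3²+10² = 109 > 100 = 10² → acute
(65,97,72): 65²+72² = 9409 = 97² → right
2 of the 4 are acute.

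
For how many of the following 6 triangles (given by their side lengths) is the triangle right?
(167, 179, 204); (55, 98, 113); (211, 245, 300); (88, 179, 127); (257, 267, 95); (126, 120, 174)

(167,179,204): 167²+179² = 59930 > 41616 = 204² → acute
(55,98,113): 55²+98² = 12629 < 12769 = 113² → obtuse
(211,245,300): 211²+245² = 104546 > 90000 = 300² → acute
(88,179,127): 88²+127² = 23873 < 32041 = 179² → obtuse
(257,267,95): 95²+257² = 75074 > 71289 = 267² → acute
(126,120,174): 120²+126² = 30276 = 174² → right
1 of the 6 is right.

1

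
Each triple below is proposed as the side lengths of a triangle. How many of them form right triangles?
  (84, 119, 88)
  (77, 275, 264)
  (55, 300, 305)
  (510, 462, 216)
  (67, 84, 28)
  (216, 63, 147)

(84,119,88): 84²+88² = 14800 > 14161 = 119² → acute
(77,275,264): 77²+264² = 75625 = 275² → right
(55,300,305): 55²+300² = 93025 = 305² → right
(510,462,216): 216²+462² = 260100 = 510² → right
(67,84,28): 28²+67² = 5273 < 7056 = 84² → obtuse
(216,63,147): 63+147 ≤ 216, not a triangle
3 of the 6 are right.

3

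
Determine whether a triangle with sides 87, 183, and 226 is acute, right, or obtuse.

obtuse

Compare the square of the longest side to the sum of squares of the other two: 87² + 183² = 41058 < 51076 = 226².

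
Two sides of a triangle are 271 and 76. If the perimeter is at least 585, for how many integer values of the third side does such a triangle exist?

Triangle inequality: 195 < x < 347. Perimeter ≥ 585 gives x ≥ 585 − 271 − 76 = 238.
So 238 ≤ x < 347; integers 238 through 346: 109 values.

109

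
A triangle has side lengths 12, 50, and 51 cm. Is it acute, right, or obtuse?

Compare the square of the longest side to the sum of squares of the other two: 12² + 50² = 2644 > 2601 = 51².

acute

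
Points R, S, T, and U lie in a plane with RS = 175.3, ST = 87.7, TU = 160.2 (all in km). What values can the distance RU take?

0 ≤ RU ≤ 423.2 km

The maximum is all hops collinear in one direction: 175.3 + 87.7 + 160.2 = 423.2.
The longest hop is 175.3; the others sum to 247.9. Since 175.3 ≤ 247.9, the path can fold back on itself completely, so the minimum distance is 0.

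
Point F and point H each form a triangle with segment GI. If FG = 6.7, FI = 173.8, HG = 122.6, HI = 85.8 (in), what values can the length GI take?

From triangle FGI: |6.7 − 173.8| < GI < 6.7 + 173.8, i.e. 167.1 < GI < 180.5.
From triangle HGI: 36.8 < GI < 208.4.
Both must hold, so GI lies in the intersection.

167.1 < GI < 180.5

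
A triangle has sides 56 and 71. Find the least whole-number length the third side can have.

The third side must be strictly greater than |56 − 71| = 15.
The smallest integer above 15 is 16.

16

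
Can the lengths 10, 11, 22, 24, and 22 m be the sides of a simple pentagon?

Yes

A pentagon exists iff every side is shorter than the sum of the others — equivalently, the longest side is less than the sum of the rest.
Longest side 24 < 65 (sum of the remaining 4), so yes.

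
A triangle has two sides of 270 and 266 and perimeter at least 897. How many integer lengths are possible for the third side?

Triangle inequality: 4 < x < 536. Perimeter ≥ 897 gives x ≥ 897 − 270 − 266 = 361.
So 361 ≤ x < 536; integers 361 through 535: 175 values.

175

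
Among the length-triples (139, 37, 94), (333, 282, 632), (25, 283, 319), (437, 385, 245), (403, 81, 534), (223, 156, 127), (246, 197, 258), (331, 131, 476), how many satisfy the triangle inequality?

3

(37,94,139): 37+94 ≤ 139 → not valid
(282,333,632): 282+333 ≤ 632 → not valid
(25,283,319): 25+283 ≤ 319 → not valid
(245,385,437): 245+385 > 437 → valid
(81,403,534): 81+403 ≤ 534 → not valid
(127,156,223): 127+156 > 223 → valid
(197,246,258): 197+246 > 258 → valid
(131,331,476): 131+331 ≤ 476 → not valid
3 of the 8 triples form a triangle.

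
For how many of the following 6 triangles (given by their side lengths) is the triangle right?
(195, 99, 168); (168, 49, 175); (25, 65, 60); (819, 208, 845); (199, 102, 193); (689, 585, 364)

(195,99,168): 99²+168² = 38025 = 195² → right
(168,49,175): 49²+168² = 30625 = 175² → right
(25,65,60): 25²+60² = 4225 = 65² → right
(819,208,845): 208²+819² = 714025 = 845² → right
(199,102,193): 102²+193² = 47653 > 39601 = 199² → acute
(689,585,364): 364²+585² = 474721 = 689² → right
5 of the 6 are right.

5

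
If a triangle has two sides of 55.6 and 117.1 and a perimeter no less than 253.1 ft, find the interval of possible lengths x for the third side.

80.4 ≤ x < 172.7

Triangle inequality alone gives 61.5 < x < 172.7.
The perimeter condition gives x ≥ 253.1 − 55.6 − 117.1 = 80.4.
Intersecting the two: 80.4 ≤ x < 172.7.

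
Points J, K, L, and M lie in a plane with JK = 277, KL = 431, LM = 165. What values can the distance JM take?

0 ≤ JM ≤ 873

The maximum is all hops collinear in one direction: 277 + 431 + 165 = 873.
The longest hop is 431; the others sum to 442. Since 431 ≤ 442, the path can fold back on itself completely, so the minimum distance is 0.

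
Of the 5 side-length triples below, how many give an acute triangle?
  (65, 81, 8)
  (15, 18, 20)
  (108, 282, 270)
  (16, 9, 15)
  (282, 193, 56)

(65,81,8): 8+65 ≤ 81, not a triangle
(15,18,20): 15²+18² = 549 > 400 = 20² → acute
(108,282,270): 108²+270² = 84564 > 79524 = 282² → acute
(16,9,15): 9²+15² = 306 > 256 = 16² → acute
(282,193,56): 56+193 ≤ 282, not a triangle
3 of the 5 are acute.

3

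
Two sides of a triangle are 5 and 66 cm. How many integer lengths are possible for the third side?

The third side lies in the open interval (61, 71).
Integers from 62 to 70 inclusive: 70 − 62 + 1 = 9.

9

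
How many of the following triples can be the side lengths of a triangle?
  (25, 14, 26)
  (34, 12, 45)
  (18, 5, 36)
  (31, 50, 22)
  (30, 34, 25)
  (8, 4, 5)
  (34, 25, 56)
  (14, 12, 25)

7

(14,25,26): 14+25 > 26 → valid
(12,34,45): 12+34 > 45 → valid
(5,18,36): 5+18 ≤ 36 → not valid
(22,31,50): 22+31 > 50 → valid
(25,30,34): 25+30 > 34 → valid
(4,5,8): 4+5 > 8 → valid
(25,34,56): 25+34 > 56 → valid
(12,14,25): 12+14 > 25 → valid
7 of the 8 triples form a triangle.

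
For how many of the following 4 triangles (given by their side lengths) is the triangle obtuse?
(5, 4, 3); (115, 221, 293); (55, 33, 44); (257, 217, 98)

2

(5,4,3): 3²+4² = 25 = 5² → right
(115,221,293): 115²+221² = 62066 < 85849 = 293² → obtuse
(55,33,44): 33²+44² = 3025 = 55² → right
(257,217,98): 98²+217² = 56693 < 66049 = 257² → obtuse
2 of the 4 are obtuse.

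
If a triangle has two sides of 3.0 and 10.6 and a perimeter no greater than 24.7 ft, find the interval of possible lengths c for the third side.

7.6 < c ≤ 11.1

Triangle inequality alone gives 7.6 < c < 13.6.
The perimeter condition gives c ≤ 24.7 − 3.0 − 10.6 = 11.1.
Intersecting the two: 7.6 < c ≤ 11.1.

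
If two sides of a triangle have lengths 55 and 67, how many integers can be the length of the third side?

The third side lies in the open interval (12, 122).
Integers from 13 to 121 inclusive: 121 − 13 + 1 = 109.

109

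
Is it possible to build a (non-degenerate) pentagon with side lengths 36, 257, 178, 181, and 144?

Yes

A pentagon exists iff every side is shorter than the sum of the others — equivalently, the longest side is less than the sum of the rest.
Longest side 257 < 539 (sum of the remaining 4), so yes.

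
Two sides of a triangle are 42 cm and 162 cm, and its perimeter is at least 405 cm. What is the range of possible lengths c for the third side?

201 ≤ c < 204 cm

Triangle inequality alone gives 120 < c < 204.
The perimeter condition gives c ≥ 405 − 42 − 162 = 201.
Intersecting the two: 201 ≤ c < 204.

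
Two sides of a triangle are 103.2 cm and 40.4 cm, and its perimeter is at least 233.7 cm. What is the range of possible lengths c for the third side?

90.1 ≤ c < 143.6

Triangle inequality alone gives 62.8 < c < 143.6.
The perimeter condition gives c ≥ 233.7 − 103.2 − 40.4 = 90.1.
Intersecting the two: 90.1 ≤ c < 143.6.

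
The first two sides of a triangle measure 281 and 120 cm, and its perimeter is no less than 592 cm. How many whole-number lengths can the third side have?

210

Triangle inequality: 161 < x < 401. Perimeter ≥ 592 gives x ≥ 592 − 281 − 120 = 191.
So 191 ≤ x < 401; integers 191 through 400: 210 values.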